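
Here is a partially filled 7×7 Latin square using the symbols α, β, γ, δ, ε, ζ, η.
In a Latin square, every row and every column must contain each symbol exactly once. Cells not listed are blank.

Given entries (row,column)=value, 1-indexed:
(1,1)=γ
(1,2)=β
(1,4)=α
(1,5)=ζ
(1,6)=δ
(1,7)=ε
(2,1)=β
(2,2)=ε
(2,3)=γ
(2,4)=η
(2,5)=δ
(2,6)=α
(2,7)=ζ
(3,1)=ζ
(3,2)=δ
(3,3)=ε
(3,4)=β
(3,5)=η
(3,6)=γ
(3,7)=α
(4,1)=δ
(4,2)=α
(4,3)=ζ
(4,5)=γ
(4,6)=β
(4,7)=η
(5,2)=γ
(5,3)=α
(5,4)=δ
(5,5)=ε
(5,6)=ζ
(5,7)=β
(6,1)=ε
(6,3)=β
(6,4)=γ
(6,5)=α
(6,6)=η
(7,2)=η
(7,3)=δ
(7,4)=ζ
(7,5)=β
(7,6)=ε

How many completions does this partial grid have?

1

Row 1, column 3: eliminating its row and column leaves {η}.
Row 4, column 4: eliminating its row and column leaves {ε}.
Row 5, column 1: eliminating its row and column leaves {η}.
Row 6, column 2: eliminating its row and column leaves {ζ}.
Row 6, column 7: eliminating its row and column leaves {δ}.
Row 7, column 1: eliminating its row and column leaves {α}.
Row 7, column 7: eliminating its row and column leaves {γ}.
Only one assignment across all blanks avoids any row or column repeat, giving 1 completion.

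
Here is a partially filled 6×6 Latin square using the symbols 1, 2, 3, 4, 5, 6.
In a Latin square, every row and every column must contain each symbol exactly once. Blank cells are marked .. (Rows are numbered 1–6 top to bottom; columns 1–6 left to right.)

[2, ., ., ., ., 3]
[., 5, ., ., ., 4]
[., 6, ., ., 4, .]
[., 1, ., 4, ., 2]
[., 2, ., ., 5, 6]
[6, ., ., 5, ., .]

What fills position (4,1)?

Row 1, column 2: row 1 has {2, 3} and column 2 has {1, 2, 5, 6}, leaving only 4.
Row 6, column 2: row 6 has {5, 6} and column 2 has {1, 2, 4, 5, 6}, leaving only 3.
Row 6, column 6: row 6 has {3, 5, 6} and column 6 has {2, 3, 4, 6}, leaving only 1.
Row 3, column 6: row 3 has {4, 6} and column 6 has {1, 2, 3, 4, 6}, leaving only 5.
Row 6, column 5: row 6 has {1, 3, 5, 6} and column 5 has {4, 5}, leaving only 2.
Row 6, column 3: row 6 has {1, 2, 3, 5, 6} and column 3 has {}, leaving only 4.
Row 4, column 1 is narrowed to {3, 5}.
If it were 3, then row 3, column 1 would be left with no valid symbol.
So row 4, column 1 must be 5.

5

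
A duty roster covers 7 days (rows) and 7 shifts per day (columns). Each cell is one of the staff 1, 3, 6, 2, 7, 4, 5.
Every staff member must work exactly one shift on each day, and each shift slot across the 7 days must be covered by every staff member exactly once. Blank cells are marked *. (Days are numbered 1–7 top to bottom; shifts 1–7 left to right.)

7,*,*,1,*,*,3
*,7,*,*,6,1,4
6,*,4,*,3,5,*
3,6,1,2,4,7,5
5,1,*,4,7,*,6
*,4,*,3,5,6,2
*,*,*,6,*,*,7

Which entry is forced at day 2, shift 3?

3

Day 1, shift 5: day 1 has {1, 3, 7} and shift 5 has {3, 6, 7, 4, 5}, leaving only 2.
Day 1, shift 2: day 1 has {1, 3, 2, 7} and shift 2 has {1, 6, 7, 4}, leaving only 5.
Day 1, shift 3: day 1 has {1, 3, 2, 7, 5} and shift 3 has {1, 4}, leaving only 6.
Day 1, shift 6: day 1 has {1, 3, 6, 2, 7, 5} and shift 6 has {1, 6, 7, 5}, leaving only 4.
Day 2, shift 1: day 2 has {1, 6, 7, 4} and shift 1 has {3, 6, 7, 5}, leaving only 2.
Day 2, shift 4: day 2 has {1, 6, 2, 7, 4} and shift 4 has {1, 3, 6, 2, 4}, leaving only 5.
Day 2 already has {1, 6, 2, 7, 4, 5} and shift 3 already has {1, 6, 4}, so day 2, shift 3 must be 3.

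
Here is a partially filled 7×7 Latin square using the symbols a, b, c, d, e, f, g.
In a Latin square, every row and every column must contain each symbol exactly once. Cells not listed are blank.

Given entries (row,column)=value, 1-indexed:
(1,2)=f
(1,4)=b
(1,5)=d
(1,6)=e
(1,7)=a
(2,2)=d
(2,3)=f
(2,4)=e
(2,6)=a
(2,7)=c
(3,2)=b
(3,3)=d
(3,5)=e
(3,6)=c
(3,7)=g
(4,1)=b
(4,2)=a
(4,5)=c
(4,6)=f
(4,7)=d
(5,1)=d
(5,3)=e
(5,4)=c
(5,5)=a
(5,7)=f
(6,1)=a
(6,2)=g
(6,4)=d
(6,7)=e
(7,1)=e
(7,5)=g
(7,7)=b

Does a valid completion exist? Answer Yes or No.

No

Row 5, column 2: row 5 together with column 2 already contain {a, b, c, d, e, f, g} — every symbol — so nothing can go there. The grid has no valid completion.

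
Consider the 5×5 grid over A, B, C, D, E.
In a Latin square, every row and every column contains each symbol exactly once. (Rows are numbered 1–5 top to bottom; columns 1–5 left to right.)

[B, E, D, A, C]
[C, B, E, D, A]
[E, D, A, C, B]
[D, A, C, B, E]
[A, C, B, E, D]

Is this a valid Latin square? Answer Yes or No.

Each row is a permutation of the 5 symbols, and so is each column.

Yes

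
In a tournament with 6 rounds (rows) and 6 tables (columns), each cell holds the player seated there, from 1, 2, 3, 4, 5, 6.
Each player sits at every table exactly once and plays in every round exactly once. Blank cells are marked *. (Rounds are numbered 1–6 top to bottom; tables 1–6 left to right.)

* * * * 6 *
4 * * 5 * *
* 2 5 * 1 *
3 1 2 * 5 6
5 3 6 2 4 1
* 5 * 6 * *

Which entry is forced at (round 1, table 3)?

Round 1, table 2: round 1 has {6} and table 2 has {1, 2, 3, 5}, leaving only 4.
Round 2, table 2: round 2 has {4, 5} and table 2 has {1, 2, 3, 4, 5}, leaving only 6.
Round 3, table 1: round 3 has {1, 2, 5} and table 1 has {3, 4, 5}, leaving only 6.
Round 4, table 4: round 4 has {1, 2, 3, 5, 6} and table 4 has {2, 5, 6}, leaving only 4.
Round 3, table 4: round 3 has {1, 2, 5, 6} and table 4 has {2, 4, 5, 6}, leaving only 3.
Round 1, table 4: round 1 has {4, 6} and table 4 has {2, 3, 4, 5, 6}, leaving only 1.
Round 1 already has {1, 4, 6} and table 3 already has {2, 5, 6}, so round 1, table 3 must be 3.

3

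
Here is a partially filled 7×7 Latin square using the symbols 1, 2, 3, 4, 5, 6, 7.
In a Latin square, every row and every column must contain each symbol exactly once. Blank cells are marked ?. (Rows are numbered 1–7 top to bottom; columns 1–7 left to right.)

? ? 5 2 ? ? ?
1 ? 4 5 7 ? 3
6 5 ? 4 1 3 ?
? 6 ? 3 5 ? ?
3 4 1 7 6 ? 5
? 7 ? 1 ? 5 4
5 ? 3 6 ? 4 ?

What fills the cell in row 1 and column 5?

4

Row 2, column 2: row 2 has {1, 3, 4, 5, 7} and column 2 has {4, 5, 6, 7}, leaving only 2.
Row 2, column 6: row 2 has {1, 2, 3, 4, 5, 7} and column 6 has {3, 4, 5}, leaving only 6.
Row 5, column 6: row 5 has {1, 3, 4, 5, 6, 7} and column 6 has {3, 4, 5, 6}, leaving only 2.
Row 6, column 1: row 6 has {1, 4, 5, 7} and column 1 has {1, 3, 5, 6}, leaving only 2.
Row 6, column 3: row 6 has {1, 2, 4, 5, 7} and column 3 has {1, 3, 4, 5}, leaving only 6.
Row 6, column 5: row 6 has {1, 2, 4, 5, 6, 7} and column 5 has {1, 5, 6, 7}, leaving only 3.
Row 1 already has {2, 5} and column 5 already has {1, 3, 5, 6, 7}, so row 1, column 5 must be 4.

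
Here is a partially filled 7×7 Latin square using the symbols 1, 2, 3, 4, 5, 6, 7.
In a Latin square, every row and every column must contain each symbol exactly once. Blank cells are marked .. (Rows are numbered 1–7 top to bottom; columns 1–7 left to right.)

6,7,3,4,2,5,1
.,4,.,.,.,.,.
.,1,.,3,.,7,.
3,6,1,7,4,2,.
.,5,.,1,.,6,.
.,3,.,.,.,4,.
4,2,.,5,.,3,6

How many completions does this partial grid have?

7

Row 2, column 1: eliminating its row and column leaves {1, 2, 5, 7}.
Row 2, column 3: eliminating its row and column leaves {2, 5, 6, 7}.
Row 2, column 4: eliminating its row and column leaves {2, 6}.
Row 2, column 5: eliminating its row and column leaves {1, 3, 5, 6, 7}.
Row 2, column 6: eliminating its row and column leaves {1}.
Row 2, column 7: eliminating its row and column leaves {2, 3, 5, 7}.
Row 3, column 1: eliminating its row and column leaves {2, 5}.
Row 3, column 3: eliminating its row and column leaves {2, 4, 5, 6}.
Row 3, column 5: eliminating its row and column leaves {5, 6}.
Row 3, column 7: eliminating its row and column leaves {2, 4, 5}.
Row 4, column 7: eliminating its row and column leaves {5}.
Row 5, column 1: eliminating its row and column leaves {2, 7}.
Row 5, column 3: eliminating its row and column leaves {2, 4, 7}.
Row 5, column 5: eliminating its row and column leaves {3, 7}.
Row 5, column 7: eliminating its row and column leaves {2, 3, 4, 7}.
Row 6, column 1: eliminating its row and column leaves {1, 2, 5, 7}.
Row 6, column 3: eliminating its row and column leaves {2, 5, 6, 7}.
Row 6, column 4: eliminating its row and column leaves {2, 6}.
Row 6, column 5: eliminating its row and column leaves {1, 5, 6, 7}.
Row 6, column 7: eliminating its row and column leaves {2, 5, 7}.
Row 7, column 3: eliminating its row and column leaves {7}.
Row 7, column 5: eliminating its row and column leaves {1, 7}.
Enumerating the assignments across these blanks that avoid any row or column repeat gives 7 completions.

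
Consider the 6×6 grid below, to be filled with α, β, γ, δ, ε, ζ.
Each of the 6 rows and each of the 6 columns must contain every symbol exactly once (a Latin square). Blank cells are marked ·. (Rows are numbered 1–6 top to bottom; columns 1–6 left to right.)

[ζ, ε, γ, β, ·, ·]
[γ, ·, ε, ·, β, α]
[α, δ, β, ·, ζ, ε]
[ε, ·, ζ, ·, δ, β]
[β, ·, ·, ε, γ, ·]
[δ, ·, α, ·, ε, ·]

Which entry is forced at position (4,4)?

α

Row 1, column 5: row 1 has {β, γ, ε, ζ} and column 5 has {β, γ, δ, ε, ζ}, leaving only α.
Row 1, column 6: row 1 has {α, β, γ, ε, ζ} and column 6 has {α, β, ε}, leaving only δ.
Row 2, column 2: row 2 has {α, β, γ, ε} and column 2 has {δ, ε}, leaving only ζ.
Row 2, column 4: row 2 has {α, β, γ, ε, ζ} and column 4 has {β, ε}, leaving only δ.
Row 3, column 4: row 3 has {α, β, δ, ε, ζ} and column 4 has {β, δ, ε}, leaving only γ.
Row 4 already has {β, δ, ε, ζ} and column 4 already has {β, γ, δ, ε}, so row 4, column 4 must be α.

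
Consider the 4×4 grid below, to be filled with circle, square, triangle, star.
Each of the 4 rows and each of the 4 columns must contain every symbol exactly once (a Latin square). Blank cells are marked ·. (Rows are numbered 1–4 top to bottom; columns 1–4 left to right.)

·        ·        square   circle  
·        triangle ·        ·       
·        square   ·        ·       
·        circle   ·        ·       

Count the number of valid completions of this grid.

4

Row 1, column 1: eliminating its row and column leaves {triangle, star}.
Row 1, column 2: eliminating its row and column leaves {star}.
Row 2, column 1: eliminating its row and column leaves {circle, square, star}.
Row 2, column 3: eliminating its row and column leaves {circle, star}.
Row 2, column 4: eliminating its row and column leaves {square, star}.
Row 3, column 1: eliminating its row and column leaves {circle, triangle, star}.
Row 3, column 3: eliminating its row and column leaves {circle, triangle, star}.
Row 3, column 4: eliminating its row and column leaves {triangle, star}.
Row 4, column 1: eliminating its row and column leaves {square, triangle, star}.
Row 4, column 3: eliminating its row and column leaves {triangle, star}.
Row 4, column 4: eliminating its row and column leaves {square, triangle, star}.
Enumerating the assignments across these blanks that avoid any row or column repeat gives 4 completions.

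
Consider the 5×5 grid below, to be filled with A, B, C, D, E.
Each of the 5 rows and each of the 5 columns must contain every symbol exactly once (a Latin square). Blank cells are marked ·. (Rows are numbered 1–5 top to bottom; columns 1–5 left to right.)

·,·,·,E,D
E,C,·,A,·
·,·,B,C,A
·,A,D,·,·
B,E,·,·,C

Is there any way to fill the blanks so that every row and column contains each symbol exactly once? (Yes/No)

No

Row 2, column 3: row 2 together with column 3 already contain {A, B, C, D, E} — every symbol — so nothing can go there. The grid has no valid completion.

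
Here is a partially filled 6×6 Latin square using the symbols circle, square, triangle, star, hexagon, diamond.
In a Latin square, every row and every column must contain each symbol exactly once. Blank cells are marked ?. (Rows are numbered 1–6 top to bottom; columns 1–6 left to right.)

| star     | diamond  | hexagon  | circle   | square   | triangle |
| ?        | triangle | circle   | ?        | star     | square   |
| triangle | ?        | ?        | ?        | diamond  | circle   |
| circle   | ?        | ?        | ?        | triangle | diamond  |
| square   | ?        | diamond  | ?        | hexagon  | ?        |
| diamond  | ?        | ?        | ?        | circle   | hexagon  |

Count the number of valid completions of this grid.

Row 2, column 1: eliminating its row and column leaves {hexagon}.
Row 2, column 4: eliminating its row and column leaves {hexagon, diamond}.
Row 3, column 2: eliminating its row and column leaves {square, star, hexagon}.
Row 3, column 3: eliminating its row and column leaves {square, star}.
Row 3, column 4: eliminating its row and column leaves {square, star, hexagon}.
Row 4, column 2: eliminating its row and column leaves {square, star, hexagon}.
Row 4, column 3: eliminating its row and column leaves {square, star}.
Row 4, column 4: eliminating its row and column leaves {square, star, hexagon}.
Row 5, column 2: eliminating its row and column leaves {circle, star}.
Row 5, column 4: eliminating its row and column leaves {triangle, star}.
Row 5, column 6: eliminating its row and column leaves {star}.
Row 6, column 2: eliminating its row and column leaves {square, star}.
Row 6, column 3: eliminating its row and column leaves {square, triangle, star}.
Row 6, column 4: eliminating its row and column leaves {square, triangle, star}.
Enumerating the assignments across these blanks that avoid any row or column repeat gives 4 completions.

4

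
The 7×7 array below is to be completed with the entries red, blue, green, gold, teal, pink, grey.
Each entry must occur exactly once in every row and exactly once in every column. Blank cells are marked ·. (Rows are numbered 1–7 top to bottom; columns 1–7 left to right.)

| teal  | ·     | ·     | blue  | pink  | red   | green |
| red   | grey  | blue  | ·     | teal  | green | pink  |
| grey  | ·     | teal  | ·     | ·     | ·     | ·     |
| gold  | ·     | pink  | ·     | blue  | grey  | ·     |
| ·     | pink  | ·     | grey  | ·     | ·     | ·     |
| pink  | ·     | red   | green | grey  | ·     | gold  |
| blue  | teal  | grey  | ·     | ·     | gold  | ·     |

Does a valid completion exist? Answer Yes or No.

Row 1, column 2: row 1 has {red, blue, green, teal, pink} and column 2 has {teal, pink, grey}, so it must be gold.
Now row 1, column 3: row 1 together with column 3 already contain {red, blue, green, gold, teal, pink, grey} — every symbol — so nothing can go there. The grid has no valid completion.

No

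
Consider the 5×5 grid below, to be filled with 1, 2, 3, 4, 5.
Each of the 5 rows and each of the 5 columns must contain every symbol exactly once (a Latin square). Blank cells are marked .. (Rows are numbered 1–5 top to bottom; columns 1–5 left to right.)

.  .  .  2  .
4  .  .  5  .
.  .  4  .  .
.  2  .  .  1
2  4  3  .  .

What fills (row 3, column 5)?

Row 4, column 3: row 4 has {1, 2} and column 3 has {3, 4}, leaving only 5.
Row 1, column 3: row 1 has {2} and column 3 has {3, 4, 5}, leaving only 1.
Row 2, column 3: row 2 has {4, 5} and column 3 has {1, 3, 4, 5}, leaving only 2.
Row 2, column 5: row 2 has {2, 4, 5} and column 5 has {1}, leaving only 3.
Row 2, column 2: row 2 has {2, 3, 4, 5} and column 2 has {2, 4}, leaving only 1.
Row 4, column 1: row 4 has {1, 2, 5} and column 1 has {2, 4}, leaving only 3.
Row 1, column 1: row 1 has {1, 2} and column 1 has {2, 3, 4}, leaving only 5.
Row 1, column 2: row 1 has {1, 2, 5} and column 2 has {1, 2, 4}, leaving only 3.
Row 1, column 5: row 1 has {1, 2, 3, 5} and column 5 has {1, 3}, leaving only 4.
Row 3, column 1: row 3 has {4} and column 1 has {2, 3, 4, 5}, leaving only 1.
Row 3, column 2: row 3 has {1, 4} and column 2 has {1, 2, 3, 4}, leaving only 5.
Row 3 already has {1, 4, 5} and column 5 already has {1, 3, 4}, so row 3, column 5 must be 2.

2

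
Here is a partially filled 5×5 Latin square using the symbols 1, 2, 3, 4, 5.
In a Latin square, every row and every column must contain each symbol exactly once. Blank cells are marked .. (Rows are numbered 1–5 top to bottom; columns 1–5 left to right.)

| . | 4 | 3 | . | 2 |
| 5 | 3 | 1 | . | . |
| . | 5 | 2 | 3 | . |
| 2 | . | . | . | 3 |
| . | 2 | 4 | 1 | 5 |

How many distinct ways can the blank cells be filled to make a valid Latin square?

1

Row 1, column 1: eliminating its row and column leaves {1}.
Row 1, column 4: eliminating its row and column leaves {5}.
Row 2, column 4: eliminating its row and column leaves {2, 4}.
Row 2, column 5: eliminating its row and column leaves {4}.
Row 3, column 1: eliminating its row and column leaves {1, 4}.
Row 3, column 5: eliminating its row and column leaves {1, 4}.
Row 4, column 2: eliminating its row and column leaves {1}.
Row 4, column 3: eliminating its row and column leaves {5}.
Row 4, column 4: eliminating its row and column leaves {4, 5}.
Row 5, column 1: eliminating its row and column leaves {3}.
Only one assignment across all blanks avoids any row or column repeat, giving 1 completion.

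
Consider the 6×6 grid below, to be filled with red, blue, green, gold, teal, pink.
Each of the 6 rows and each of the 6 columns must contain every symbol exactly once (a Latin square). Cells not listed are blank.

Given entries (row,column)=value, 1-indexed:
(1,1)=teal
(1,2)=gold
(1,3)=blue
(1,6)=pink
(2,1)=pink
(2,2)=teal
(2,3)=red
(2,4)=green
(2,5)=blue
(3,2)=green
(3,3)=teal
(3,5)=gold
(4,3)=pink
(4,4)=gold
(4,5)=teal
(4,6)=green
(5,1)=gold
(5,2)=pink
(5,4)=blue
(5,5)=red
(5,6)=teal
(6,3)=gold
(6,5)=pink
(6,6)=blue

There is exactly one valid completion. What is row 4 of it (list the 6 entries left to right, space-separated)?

red blue pink gold teal green

Row 1, column 4: row 1 has {blue, gold, teal, pink} and column 4 has {blue, green, gold}, leaving only red.
Row 1, column 5: row 1 has {red, blue, gold, teal, pink} and column 5 has {red, blue, gold, teal, pink}, leaving only green.
Row 2, column 6: row 2 has {red, blue, green, teal, pink} and column 6 has {blue, green, teal, pink}, leaving only gold.
Row 3, column 4: row 3 has {green, gold, teal} and column 4 has {red, blue, green, gold}, leaving only pink.
Row 3, column 6: row 3 has {green, gold, teal, pink} and column 6 has {blue, green, gold, teal, pink}, leaving only red.
Row 3, column 1: row 3 has {red, green, gold, teal, pink} and column 1 has {gold, teal, pink}, leaving only blue.
Row 4, column 1: row 4 has {green, gold, teal, pink} and column 1 has {blue, gold, teal, pink}, leaving only red.
Row 4, column 2: row 4 has {red, green, gold, teal, pink} and column 2 has {green, gold, teal, pink}, leaving only blue.
So row 4 reads: red blue pink gold teal green.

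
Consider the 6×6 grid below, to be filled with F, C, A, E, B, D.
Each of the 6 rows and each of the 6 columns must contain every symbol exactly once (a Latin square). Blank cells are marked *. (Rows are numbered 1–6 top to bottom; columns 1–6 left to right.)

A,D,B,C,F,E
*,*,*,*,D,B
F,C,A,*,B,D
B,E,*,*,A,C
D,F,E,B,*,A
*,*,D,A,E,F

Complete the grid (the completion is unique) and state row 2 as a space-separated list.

Row 2, column 2: row 2 has {B, D} and column 2 has {F, C, E, D}, leaving only A.
Row 3, column 4: row 3 has {F, C, A, B, D} and column 4 has {C, A, B}, leaving only E.
Row 2, column 4: row 2 has {A, B, D} and column 4 has {C, A, E, B}, leaving only F.
Row 2, column 3: row 2 has {F, A, B, D} and column 3 has {A, E, B, D}, leaving only C.
Row 2, column 1: row 2 has {F, C, A, B, D} and column 1 has {F, A, B, D}, leaving only E.
So row 2 reads: E A C F D B.

E A C F D B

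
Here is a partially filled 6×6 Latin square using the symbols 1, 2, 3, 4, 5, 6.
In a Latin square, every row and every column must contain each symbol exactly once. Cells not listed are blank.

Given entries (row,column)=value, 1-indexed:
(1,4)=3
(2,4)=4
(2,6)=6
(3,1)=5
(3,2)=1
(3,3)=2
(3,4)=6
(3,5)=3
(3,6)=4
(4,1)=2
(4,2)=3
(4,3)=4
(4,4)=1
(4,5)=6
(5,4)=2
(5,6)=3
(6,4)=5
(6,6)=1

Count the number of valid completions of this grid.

20

Row 1, column 1: eliminating its row and column leaves {1, 4, 6}.
Row 1, column 2: eliminating its row and column leaves {2, 4, 5, 6}.
Row 1, column 3: eliminating its row and column leaves {1, 5, 6}.
Row 1, column 5: eliminating its row and column leaves {1, 2, 4, 5}.
Row 1, column 6: eliminating its row and column leaves {2, 5}.
Row 2, column 1: eliminating its row and column leaves {1, 3}.
Row 2, column 2: eliminating its row and column leaves {2, 5}.
Row 2, column 3: eliminating its row and column leaves {1, 3, 5}.
Row 2, column 5: eliminating its row and column leaves {1, 2, 5}.
Row 4, column 6: eliminating its row and column leaves {5}.
Row 5, column 1: eliminating its row and column leaves {1, 4, 6}.
Row 5, column 2: eliminating its row and column leaves {4, 5, 6}.
Row 5, column 3: eliminating its row and column leaves {1, 5, 6}.
Row 5, column 5: eliminating its row and column leaves {1, 4, 5}.
Row 6, column 1: eliminating its row and column leaves {3, 4, 6}.
Row 6, column 2: eliminating its row and column leaves {2, 4, 6}.
Row 6, column 3: eliminating its row and column leaves {3, 6}.
Row 6, column 5: eliminating its row and column leaves {2, 4}.
Enumerating the assignments across these blanks that avoid any row or column repeat gives 20 completions.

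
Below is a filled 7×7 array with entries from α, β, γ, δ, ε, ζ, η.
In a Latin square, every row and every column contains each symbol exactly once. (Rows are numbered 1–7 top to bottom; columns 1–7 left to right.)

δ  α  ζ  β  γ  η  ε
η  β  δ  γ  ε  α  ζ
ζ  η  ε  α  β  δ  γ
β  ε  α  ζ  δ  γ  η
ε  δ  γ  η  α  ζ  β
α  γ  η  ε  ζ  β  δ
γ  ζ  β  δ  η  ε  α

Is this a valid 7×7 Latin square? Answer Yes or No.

Each row is a permutation of the 7 symbols, and so is each column.

Yes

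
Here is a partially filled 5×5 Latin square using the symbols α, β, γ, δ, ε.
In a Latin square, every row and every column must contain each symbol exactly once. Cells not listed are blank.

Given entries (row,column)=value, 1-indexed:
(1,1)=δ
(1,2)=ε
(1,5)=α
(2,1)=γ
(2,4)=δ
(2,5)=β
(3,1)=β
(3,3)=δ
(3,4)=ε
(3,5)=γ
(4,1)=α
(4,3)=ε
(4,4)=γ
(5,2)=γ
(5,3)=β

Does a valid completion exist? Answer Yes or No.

No

Row 1, column 3: row 1 has {α, δ, ε} and column 3 has {β, δ, ε}, so it must be γ.
Row 1, column 4: row 1 has {α, γ, δ, ε} and column 4 has {γ, δ, ε}, so it must be β.
Row 2, column 2: row 2 has {β, γ, δ} and column 2 has {γ, ε}, so it must be α.
Now row 2, column 3: row 2 together with column 3 already contain {α, β, γ, δ, ε} — every symbol — so nothing can go there. The grid has no valid completion.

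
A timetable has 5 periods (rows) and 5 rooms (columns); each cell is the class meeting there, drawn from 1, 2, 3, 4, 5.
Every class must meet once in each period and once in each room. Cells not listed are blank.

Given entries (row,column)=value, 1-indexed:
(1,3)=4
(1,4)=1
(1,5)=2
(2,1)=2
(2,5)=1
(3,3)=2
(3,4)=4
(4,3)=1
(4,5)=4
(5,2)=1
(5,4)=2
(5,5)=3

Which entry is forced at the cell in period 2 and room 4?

5

Period 3, room 5: period 3 has {2, 4} and room 5 has {1, 2, 3, 4}, leaving only 5.
Period 3, room 2: period 3 has {2, 4, 5} and room 2 has {1}, leaving only 3.
Period 1, room 2: period 1 has {1, 2, 4} and room 2 has {1, 3}, leaving only 5.
Period 1, room 1: period 1 has {1, 2, 4, 5} and room 1 has {2}, leaving only 3.
Period 2, room 2: period 2 has {1, 2} and room 2 has {1, 3, 5}, leaving only 4.
Period 3, room 1: period 3 has {2, 3, 4, 5} and room 1 has {2, 3}, leaving only 1.
Period 4, room 1: period 4 has {1, 4} and room 1 has {1, 2, 3}, leaving only 5.
Period 4, room 2: period 4 has {1, 4, 5} and room 2 has {1, 3, 4, 5}, leaving only 2.
Period 4, room 4: period 4 has {1, 2, 4, 5} and room 4 has {1, 2, 4}, leaving only 3.
Period 2 already has {1, 2, 4} and room 4 already has {1, 2, 3, 4}, so period 2, room 4 must be 5.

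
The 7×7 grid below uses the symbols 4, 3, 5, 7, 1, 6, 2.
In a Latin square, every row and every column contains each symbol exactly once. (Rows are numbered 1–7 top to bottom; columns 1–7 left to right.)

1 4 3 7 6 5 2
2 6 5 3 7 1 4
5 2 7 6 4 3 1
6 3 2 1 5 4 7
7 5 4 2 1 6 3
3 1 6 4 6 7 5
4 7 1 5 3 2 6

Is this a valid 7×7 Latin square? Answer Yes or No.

No

Row 6 contains 6 twice (at columns 3 and 5), so it is not a permutation.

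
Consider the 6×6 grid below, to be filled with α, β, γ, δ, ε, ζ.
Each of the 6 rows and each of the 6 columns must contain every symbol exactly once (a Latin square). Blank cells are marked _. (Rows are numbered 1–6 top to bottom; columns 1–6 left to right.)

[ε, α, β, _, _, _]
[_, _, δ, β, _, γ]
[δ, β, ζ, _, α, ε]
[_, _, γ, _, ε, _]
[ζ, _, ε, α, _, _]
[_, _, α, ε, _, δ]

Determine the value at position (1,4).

δ

Row 1, column 6: row 1 has {α, β, ε} and column 6 has {γ, δ, ε}, leaving only ζ.
Row 2, column 1: row 2 has {β, γ, δ} and column 1 has {δ, ε, ζ}, leaving only α.
Row 2, column 5: row 2 has {α, β, γ, δ} and column 5 has {α, ε}, leaving only ζ.
Row 2, column 2: row 2 has {α, β, γ, δ, ζ} and column 2 has {α, β}, leaving only ε.
Row 3, column 4: row 3 has {α, β, δ, ε, ζ} and column 4 has {α, β, ε}, leaving only γ.
Row 1 already has {α, β, ε, ζ} and column 4 already has {α, β, γ, ε}, so row 1, column 4 must be δ.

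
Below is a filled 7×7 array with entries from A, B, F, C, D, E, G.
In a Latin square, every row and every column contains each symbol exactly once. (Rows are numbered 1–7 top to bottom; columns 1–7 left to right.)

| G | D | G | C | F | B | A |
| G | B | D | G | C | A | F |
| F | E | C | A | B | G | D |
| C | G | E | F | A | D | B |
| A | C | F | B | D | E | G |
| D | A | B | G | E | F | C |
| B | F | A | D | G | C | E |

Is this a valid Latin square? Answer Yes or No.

Row 1 contains G twice (at columns 1 and 3); row 2 is also not a permutation.

No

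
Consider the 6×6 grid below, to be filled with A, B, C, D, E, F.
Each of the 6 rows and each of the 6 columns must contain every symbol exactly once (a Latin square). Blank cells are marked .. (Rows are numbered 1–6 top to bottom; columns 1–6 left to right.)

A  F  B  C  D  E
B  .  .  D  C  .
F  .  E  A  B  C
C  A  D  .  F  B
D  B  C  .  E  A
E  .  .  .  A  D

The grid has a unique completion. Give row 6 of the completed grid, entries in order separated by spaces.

E C F B A D

Row 6, column 2: row 6 has {A, D, E} and column 2 has {A, B, F}, leaving only C.
Row 6, column 3: row 6 has {A, C, D, E} and column 3 has {B, C, D, E}, leaving only F.
Row 6, column 4: row 6 has {A, C, D, E, F} and column 4 has {A, C, D}, leaving only B.
So row 6 reads: E C F B A D.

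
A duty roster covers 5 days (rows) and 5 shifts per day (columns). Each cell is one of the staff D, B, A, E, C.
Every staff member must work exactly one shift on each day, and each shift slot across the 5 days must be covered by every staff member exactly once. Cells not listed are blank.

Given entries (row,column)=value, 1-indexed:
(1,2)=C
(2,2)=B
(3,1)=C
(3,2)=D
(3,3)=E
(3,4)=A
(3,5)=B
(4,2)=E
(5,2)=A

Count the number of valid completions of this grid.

Day 1, shift 1: eliminating its day and shift leaves {D, B, A, E}.
Day 1, shift 3: eliminating its day and shift leaves {D, B, A}.
Day 1, shift 4: eliminating its day and shift leaves {D, B, E}.
Day 1, shift 5: eliminating its day and shift leaves {D, A, E}.
Day 2, shift 1: eliminating its day and shift leaves {D, A, E}.
Day 2, shift 3: eliminating its day and shift leaves {D, A, C}.
Day 2, shift 4: eliminating its day and shift leaves {D, E, C}.
Day 2, shift 5: eliminating its day and shift leaves {D, A, E, C}.
Day 4, shift 1: eliminating its day and shift leaves {D, B, A}.
Day 4, shift 3: eliminating its day and shift leaves {D, B, A, C}.
Day 4, shift 4: eliminating its day and shift leaves {D, B, C}.
Day 4, shift 5: eliminating its day and shift leaves {D, A, C}.
Day 5, shift 1: eliminating its day and shift leaves {D, B, E}.
Day 5, shift 3: eliminating its day and shift leaves {D, B, C}.
Day 5, shift 4: eliminating its day and shift leaves {D, B, E, C}.
Day 5, shift 5: eliminating its day and shift leaves {D, E, C}.
Enumerating the assignments across these blanks that avoid any day or shift repeat gives 56 completions.

56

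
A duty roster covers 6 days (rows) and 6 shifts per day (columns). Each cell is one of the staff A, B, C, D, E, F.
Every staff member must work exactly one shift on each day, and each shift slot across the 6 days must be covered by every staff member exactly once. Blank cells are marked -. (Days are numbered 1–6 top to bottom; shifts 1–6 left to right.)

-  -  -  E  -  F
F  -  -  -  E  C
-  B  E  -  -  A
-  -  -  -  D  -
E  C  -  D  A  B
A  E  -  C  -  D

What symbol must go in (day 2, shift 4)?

B

Day 3, shift 4: day 3 has {A, B, E} and shift 4 has {C, D, E}, leaving only F.
Day 3, shift 5: day 3 has {A, B, E, F} and shift 5 has {A, D, E}, leaving only C.
Day 1, shift 5: day 1 has {E, F} and shift 5 has {A, C, D, E}, leaving only B.
Day 3, shift 1: day 3 has {A, B, C, E, F} and shift 1 has {A, E, F}, leaving only D.
Day 1, shift 1: day 1 has {B, E, F} and shift 1 has {A, D, E, F}, leaving only C.
Day 4, shift 1: day 4 has {D} and shift 1 has {A, C, D, E, F}, leaving only B.
Day 4, shift 4: day 4 has {B, D} and shift 4 has {C, D, E, F}, leaving only A.
Day 2 already has {C, E, F} and shift 4 already has {A, C, D, E, F}, so day 2, shift 4 must be B.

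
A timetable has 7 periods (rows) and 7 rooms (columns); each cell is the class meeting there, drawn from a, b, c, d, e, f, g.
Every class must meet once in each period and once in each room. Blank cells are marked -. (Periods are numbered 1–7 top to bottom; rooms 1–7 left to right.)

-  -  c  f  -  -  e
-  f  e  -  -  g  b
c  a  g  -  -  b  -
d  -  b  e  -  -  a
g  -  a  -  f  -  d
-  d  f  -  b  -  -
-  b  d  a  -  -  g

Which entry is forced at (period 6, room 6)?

a

Period 1, room 2: period 1 has {c, e, f} and room 2 has {a, b, d, f}, leaving only g.
Period 2, room 1: period 2 has {b, e, f, g} and room 1 has {c, d, g}, leaving only a.
Period 1, room 1: period 1 has {c, e, f, g} and room 1 has {a, c, d, g}, leaving only b.
Period 3, room 4: period 3 has {a, b, c, g} and room 4 has {a, e, f}, leaving only d.
Period 2, room 4: period 2 has {a, b, e, f, g} and room 4 has {a, d, e, f}, leaving only c.
Period 2, room 5: period 2 has {a, b, c, e, f, g} and room 5 has {b, f}, leaving only d.
Period 1, room 5: period 1 has {b, c, e, f, g} and room 5 has {b, d, f}, leaving only a.
Period 1, room 6: period 1 has {a, b, c, e, f, g} and room 6 has {b, g}, leaving only d.
Period 3, room 5: period 3 has {a, b, c, d, g} and room 5 has {a, b, d, f}, leaving only e.
Period 3, room 7: period 3 has {a, b, c, d, e, g} and room 7 has {a, b, d, e, g}, leaving only f.
Period 4, room 2: period 4 has {a, b, d, e} and room 2 has {a, b, d, f, g}, leaving only c.
Period 4, room 5: period 4 has {a, b, c, d, e} and room 5 has {a, b, d, e, f}, leaving only g.
Period 4, room 6: period 4 has {a, b, c, d, e, g} and room 6 has {b, d, g}, leaving only f.
Period 5, room 2: period 5 has {a, d, f, g} and room 2 has {a, b, c, d, f, g}, leaving only e.
Period 5, room 4: period 5 has {a, d, e, f, g} and room 4 has {a, c, d, e, f}, leaving only b.
Period 5, room 6: period 5 has {a, b, d, e, f, g} and room 6 has {b, d, f, g}, leaving only c.
Period 6, room 1: period 6 has {b, d, f} and room 1 has {a, b, c, d, g}, leaving only e.
Period 6 already has {b, d, e, f} and room 6 already has {b, c, d, f, g}, so period 6, room 6 must be a.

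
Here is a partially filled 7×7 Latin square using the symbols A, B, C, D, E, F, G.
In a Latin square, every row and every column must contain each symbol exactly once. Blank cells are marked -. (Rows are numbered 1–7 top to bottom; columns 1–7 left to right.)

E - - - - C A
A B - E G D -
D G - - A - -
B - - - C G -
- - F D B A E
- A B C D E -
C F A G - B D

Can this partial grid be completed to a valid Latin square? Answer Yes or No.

Row 1, column 2: row 1 has {A, C, E} and column 2 has {A, B, F, G}, so it must be D.
Row 1, column 3: row 1 has {A, C, D, E} and column 3 has {A, B, F}, so it must be G.
Row 1, column 5: row 1 has {A, C, D, E, G} and column 5 has {A, B, C, D, G}, so it must be F.
Row 1, column 4: row 1 has {A, C, D, E, F, G} and column 4 has {C, D, E, G}, so it must be B.
Row 2, column 3: row 2 has {A, B, D, E, G} and column 3 has {A, B, F, G}, so it must be C.
Row 2, column 7: row 2 has {A, B, C, D, E, G} and column 7 has {A, D, E}, so it must be F.
Now row 4, column 7: row 4 together with column 7 already contain {A, B, C, D, E, F, G} — every symbol — so nothing can go there. The grid has no valid completion.

No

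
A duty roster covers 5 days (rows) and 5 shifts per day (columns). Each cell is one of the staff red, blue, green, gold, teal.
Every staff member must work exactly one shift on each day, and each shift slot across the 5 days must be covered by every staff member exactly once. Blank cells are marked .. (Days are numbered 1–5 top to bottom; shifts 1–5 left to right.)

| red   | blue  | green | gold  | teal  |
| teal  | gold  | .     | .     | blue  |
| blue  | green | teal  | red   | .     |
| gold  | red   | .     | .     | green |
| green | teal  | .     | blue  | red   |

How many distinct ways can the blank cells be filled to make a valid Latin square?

1

Day 2, shift 3: eliminating its day and shift leaves {red}.
Day 2, shift 4: eliminating its day and shift leaves {green}.
Day 3, shift 5: eliminating its day and shift leaves {gold}.
Day 4, shift 3: eliminating its day and shift leaves {blue}.
Day 4, shift 4: eliminating its day and shift leaves {teal}.
Day 5, shift 3: eliminating its day and shift leaves {gold}.
Only one assignment across all blanks avoids any day or shift repeat, giving 1 completion.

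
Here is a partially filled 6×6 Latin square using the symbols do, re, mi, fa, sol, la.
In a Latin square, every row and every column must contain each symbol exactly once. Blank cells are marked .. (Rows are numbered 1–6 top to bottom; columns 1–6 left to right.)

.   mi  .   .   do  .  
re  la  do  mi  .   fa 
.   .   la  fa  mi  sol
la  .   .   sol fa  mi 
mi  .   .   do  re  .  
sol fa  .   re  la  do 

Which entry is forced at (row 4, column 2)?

do

Row 1, column 1: row 1 has {do, mi} and column 1 has {re, mi, sol, la}, leaving only fa.
Row 1, column 4: row 1 has {do, mi, fa} and column 4 has {do, re, mi, fa, sol}, leaving only la.
Row 1, column 6: row 1 has {do, mi, fa, la} and column 6 has {do, mi, fa, sol}, leaving only re.
Row 1, column 3: row 1 has {do, re, mi, fa, la} and column 3 has {do, la}, leaving only sol.
Row 2, column 5: row 2 has {do, re, mi, fa, la} and column 5 has {do, re, mi, fa, la}, leaving only sol.
Row 3, column 1: row 3 has {mi, fa, sol, la} and column 1 has {re, mi, fa, sol, la}, leaving only do.
Row 3, column 2: row 3 has {do, mi, fa, sol, la} and column 2 has {mi, fa, la}, leaving only re.
Row 4 already has {mi, fa, sol, la} and column 2 already has {re, mi, fa, la}, so row 4, column 2 must be do.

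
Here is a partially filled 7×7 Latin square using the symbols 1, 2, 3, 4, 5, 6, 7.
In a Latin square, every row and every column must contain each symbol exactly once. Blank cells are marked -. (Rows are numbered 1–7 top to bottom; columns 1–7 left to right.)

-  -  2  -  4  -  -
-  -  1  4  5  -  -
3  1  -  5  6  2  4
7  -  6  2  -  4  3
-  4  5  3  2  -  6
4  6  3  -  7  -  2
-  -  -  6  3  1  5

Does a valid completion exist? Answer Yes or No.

No row or column among the givens repeats a symbol, and propagating forced cells runs into no contradiction.
One valid completion exists (for instance, 5 3 2 7 4 6 1 / 6 2 1 4 5 3 7 / 3 1 7 5 6 2 4 / 7 5 6 2 1 4 3 / 1 4 5 3 2 7 6 / 4 6 3 1 7 5 2 / 2 7 4 6 3 1 5).

Yes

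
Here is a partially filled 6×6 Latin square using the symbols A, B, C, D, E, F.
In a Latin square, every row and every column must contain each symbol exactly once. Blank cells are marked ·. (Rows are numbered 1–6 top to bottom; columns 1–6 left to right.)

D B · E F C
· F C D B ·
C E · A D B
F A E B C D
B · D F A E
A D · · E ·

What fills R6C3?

Row 1, column 3: row 1 has {B, C, D, E, F} and column 3 has {C, D, E}, leaving only A.
Row 2, column 1: row 2 has {B, C, D, F} and column 1 has {A, B, C, D, F}, leaving only E.
Row 2, column 6: row 2 has {B, C, D, E, F} and column 6 has {B, C, D, E}, leaving only A.
Row 3, column 3: row 3 has {A, B, C, D, E} and column 3 has {A, C, D, E}, leaving only F.
Row 6 already has {A, D, E} and column 3 already has {A, C, D, E, F}, so row 6, column 3 must be B.

B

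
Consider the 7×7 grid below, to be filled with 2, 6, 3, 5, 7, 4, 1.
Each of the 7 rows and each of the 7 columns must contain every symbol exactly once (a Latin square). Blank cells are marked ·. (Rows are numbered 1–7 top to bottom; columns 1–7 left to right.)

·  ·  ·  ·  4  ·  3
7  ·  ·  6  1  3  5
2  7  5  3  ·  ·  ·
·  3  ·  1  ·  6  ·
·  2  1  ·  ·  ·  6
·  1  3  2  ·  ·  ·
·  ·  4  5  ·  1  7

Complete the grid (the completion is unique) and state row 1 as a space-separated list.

Row 1, column 4: row 1 has {3, 4} and column 4 has {2, 6, 3, 5, 1}, leaving only 7.
Row 2, column 2: row 2 has {6, 3, 5, 7, 1} and column 2 has {2, 3, 7, 1}, leaving only 4.
Row 2, column 3: row 2 has {6, 3, 5, 7, 4, 1} and column 3 has {3, 5, 4, 1}, leaving only 2.
Row 1, column 3: row 1 has {3, 7, 4} and column 3 has {2, 3, 5, 4, 1}, leaving only 6.
Row 1, column 2: row 1 has {6, 3, 7, 4} and column 2 has {2, 3, 7, 4, 1}, leaving only 5.
Row 1, column 1: row 1 has {6, 3, 5, 7, 4} and column 1 has {2, 7}, leaving only 1.
Row 1, column 6: row 1 has {6, 3, 5, 7, 4, 1} and column 6 has {6, 3, 1}, leaving only 2.
So row 1 reads: 1 5 6 7 4 2 3.

1 5 6 7 4 2 3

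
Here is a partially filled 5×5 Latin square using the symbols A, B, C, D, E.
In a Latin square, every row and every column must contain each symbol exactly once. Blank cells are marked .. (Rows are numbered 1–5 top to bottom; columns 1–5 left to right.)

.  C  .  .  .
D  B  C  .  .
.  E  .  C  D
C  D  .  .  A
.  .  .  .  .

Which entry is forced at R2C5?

E

Row 2 already has {B, C, D} and column 5 already has {A, D}, so row 2, column 5 must be E.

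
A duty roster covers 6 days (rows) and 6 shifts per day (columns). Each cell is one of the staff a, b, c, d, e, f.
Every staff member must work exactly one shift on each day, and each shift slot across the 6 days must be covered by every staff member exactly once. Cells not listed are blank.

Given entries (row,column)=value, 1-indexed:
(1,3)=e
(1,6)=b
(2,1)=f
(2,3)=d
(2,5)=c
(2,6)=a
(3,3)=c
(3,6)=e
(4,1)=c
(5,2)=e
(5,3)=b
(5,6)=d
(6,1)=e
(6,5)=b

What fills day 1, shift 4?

Day 2, shift 2: day 2 has {a, c, d, f} and shift 2 has {e}, leaving only b.
Day 2, shift 4: day 2 has {a, b, c, d, f} and shift 4 has {}, leaving only e.
Day 4, shift 6: day 4 has {c} and shift 6 has {a, b, d, e}, leaving only f.
Day 4, shift 3: day 4 has {c, f} and shift 3 has {b, c, d, e}, leaving only a.
Day 4, shift 2: day 4 has {a, c, f} and shift 2 has {b, e}, leaving only d.
Day 4, shift 4: day 4 has {a, c, d, f} and shift 4 has {e}, leaving only b.
Day 4, shift 5: day 4 has {a, b, c, d, f} and shift 5 has {b, c}, leaving only e.
Day 5, shift 1: day 5 has {b, d, e} and shift 1 has {c, e, f}, leaving only a.
Day 1, shift 1: day 1 has {b, e} and shift 1 has {a, c, e, f}, leaving only d.
Day 3, shift 1: day 3 has {c, e} and shift 1 has {a, c, d, e, f}, leaving only b.
Day 5, shift 5: day 5 has {a, b, d, e} and shift 5 has {b, c, e}, leaving only f.
Day 1, shift 5: day 1 has {b, d, e} and shift 5 has {b, c, e, f}, leaving only a.
Day 3, shift 5: day 3 has {b, c, e} and shift 5 has {a, b, c, e, f}, leaving only d.
Day 5, shift 4: day 5 has {a, b, d, e, f} and shift 4 has {b, e}, leaving only c.
Day 1 already has {a, b, d, e} and shift 4 already has {b, c, e}, so day 1, shift 4 must be f.

f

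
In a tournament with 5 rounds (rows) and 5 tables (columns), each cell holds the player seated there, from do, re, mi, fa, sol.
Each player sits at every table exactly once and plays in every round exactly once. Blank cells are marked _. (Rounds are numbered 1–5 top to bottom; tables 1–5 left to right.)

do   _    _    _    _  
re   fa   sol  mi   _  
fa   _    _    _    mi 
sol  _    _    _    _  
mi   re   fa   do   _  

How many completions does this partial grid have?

3

Round 1, table 2: eliminating its round and table leaves {mi, sol}.
Round 1, table 3: eliminating its round and table leaves {re, mi}.
Round 1, table 4: eliminating its round and table leaves {re, fa, sol}.
Round 1, table 5: eliminating its round and table leaves {re, fa, sol}.
Round 2, table 5: eliminating its round and table leaves {do}.
Round 3, table 2: eliminating its round and table leaves {do, sol}.
Round 3, table 3: eliminating its round and table leaves {do, re}.
Round 3, table 4: eliminating its round and table leaves {re, sol}.
Round 4, table 2: eliminating its round and table leaves {do, mi}.
Round 4, table 3: eliminating its round and table leaves {do, re, mi}.
Round 4, table 4: eliminating its round and table leaves {re, fa}.
Round 4, table 5: eliminating its round and table leaves {do, re, fa}.
Round 5, table 5: eliminating its round and table leaves {sol}.
Enumerating the assignments across these blanks that avoid any round or table repeat gives 3 completions.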